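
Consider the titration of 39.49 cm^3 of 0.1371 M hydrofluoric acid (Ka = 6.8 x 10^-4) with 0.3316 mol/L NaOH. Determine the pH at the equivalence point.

8.08

n(HF) = 0.1371 x 0.03949 = 0.005414 mol; V(NaOH) at equivalence = 0.005414/0.3316 = 0.01633 L.
At equivalence all the acid is converted to F-; total volume = 0.03949 + 0.01633 = 0.05582 L, so [F-] = 0.005414/0.05582 = 0.09700 M.
Kb = Kw/Ka = 1.0e-14 / 6.8 x 10^-4 = 1.47e-11.
[OH^-] = sqrt(Kb x [F-]) = sqrt(1.47e-11 x 0.09700) = 1.19e-6 M.
pOH = 5.92, so pH = 14.00 - 5.92 = 8.08.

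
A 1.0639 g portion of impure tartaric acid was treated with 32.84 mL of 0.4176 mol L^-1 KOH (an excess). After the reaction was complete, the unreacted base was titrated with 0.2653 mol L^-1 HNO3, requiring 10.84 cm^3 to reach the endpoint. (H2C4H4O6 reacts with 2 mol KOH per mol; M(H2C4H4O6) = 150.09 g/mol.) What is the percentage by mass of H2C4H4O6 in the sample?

76.4%

Total n(KOH) added = 0.4176 x 0.03284 = 0.01371 mol.
n(HNO3) used = 0.2653 x 0.01084 = 0.002876 mol, which equals the excess n(KOH).
So n(KOH) consumed by the sample = 0.01371 - 0.002876 = 0.01084 mol.
n(H2C4H4O6) = 0.01084 / 2 = 0.005419 mol.
mass H2C4H4O6 = 0.005419 x 150.09 = 0.8133 g, so %H2C4H4O6 = 0.8133/1.0639 x 100 = 76.4%.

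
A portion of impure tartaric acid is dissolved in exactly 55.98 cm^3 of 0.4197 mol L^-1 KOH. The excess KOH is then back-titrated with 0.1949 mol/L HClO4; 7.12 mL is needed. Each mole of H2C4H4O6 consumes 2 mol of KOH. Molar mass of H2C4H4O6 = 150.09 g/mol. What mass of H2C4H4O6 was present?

Total n(KOH) added = 0.4197 x 0.05598 = 0.02349 mol.
n(HClO4) used = 0.1949 x 0.007120 = 0.001388 mol, which equals the excess n(KOH).
So n(KOH) consumed by the sample = 0.02349 - 0.001388 = 0.02211 mol.
n(H2C4H4O6) = 0.02211 / 2 = 0.01105 mol.
mass = 0.01105 mol x 150.09 g/mol = 1.66 g.

1.66 g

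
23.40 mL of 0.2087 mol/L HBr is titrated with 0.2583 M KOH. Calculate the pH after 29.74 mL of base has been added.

12.72

n(acid) = 0.2087 x 0.02340 = 0.004884 mol; n(KOH) added = 0.2583 x 0.02974 = 0.007682 mol.
Base is in excess by 0.007682 - 0.004884 = 0.002798 mol in a total volume of 0.05314 L.
[OH^-] = 0.002798/0.05314 = 0.05266 M, so pOH = 1.28 and pH = 14.00 - 1.28 = 12.72.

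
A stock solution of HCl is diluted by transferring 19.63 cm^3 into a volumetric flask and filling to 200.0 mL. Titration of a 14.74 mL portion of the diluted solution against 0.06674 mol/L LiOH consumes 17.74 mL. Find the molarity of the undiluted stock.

0.818 M

n(LiOH) = 0.06674 x 0.01774 = 0.001184 mol.
n(HCl) in the aliquot = 0.001184 mol.
[diluted HCl] = 0.001184 / 0.01474 = 0.08032 M.
Dilution factor = 200.0/19.63 = 10.19, so [stock] = 0.08032 x 10.19 = 0.818 M.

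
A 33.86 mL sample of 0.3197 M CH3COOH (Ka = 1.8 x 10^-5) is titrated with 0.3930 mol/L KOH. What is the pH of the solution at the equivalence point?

9.00

n(CH3COOH) = 0.3197 x 0.03386 = 0.01083 mol; V(KOH) at equivalence = 0.01083/0.3930 = 0.02754 L.
At equivalence all the acid is converted to CH3COO-; total volume = 0.03386 + 0.02754 = 0.06140 L, so [CH3COO-] = 0.01083/0.06140 = 0.1763 M.
Kb = Kw/Ka = 1.0e-14 / 1.8 x 10^-5 = 5.56e-10.
[OH^-] = sqrt(Kb x [CH3COO-]) = sqrt(5.56e-10 x 0.1763) = 9.90e-6 M.
pOH = 5.00, so pH = 14.00 - 5.00 = 9.00.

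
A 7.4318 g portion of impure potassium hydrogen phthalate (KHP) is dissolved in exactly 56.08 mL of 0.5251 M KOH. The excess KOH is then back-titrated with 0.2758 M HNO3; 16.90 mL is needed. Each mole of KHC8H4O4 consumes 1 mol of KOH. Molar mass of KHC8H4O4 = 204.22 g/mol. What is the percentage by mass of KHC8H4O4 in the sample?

68.1%

Total n(KOH) added = 0.5251 x 0.05608 = 0.02945 mol.
n(HNO3) used = 0.2758 x 0.01690 = 0.004661 mol, which equals the excess n(KOH).
So n(KOH) consumed by the sample = 0.02945 - 0.004661 = 0.02479 mol.
n(KHC8H4O4) = 0.02479 / 1 = 0.02479 mol.
mass KHC8H4O4 = 0.02479 x 204.22 = 5.062 g, so %KHC8H4O4 = 5.062/7.4318 x 100 = 68.1%.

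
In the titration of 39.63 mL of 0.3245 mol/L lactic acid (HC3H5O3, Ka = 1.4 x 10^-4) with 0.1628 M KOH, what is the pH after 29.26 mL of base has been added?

Initial n(HC3H5O3) = 0.3245 x 0.03963 = 0.01286 mol.
n(KOH) added = 0.1628 x 0.02926 = 0.004764 mol, converting that many moles of HC3H5O3 to C3H5O3-.
Remaining n(HC3H5O3) = 0.008096 mol; n(C3H5O3-) = 0.004764 mol.
By Henderson-Hasselbalch, pH = pKa + log([A^-]/[HA]) = 3.85 + log(0.004764/0.008096) = 3.85 + (-0.23) = 3.62.

3.62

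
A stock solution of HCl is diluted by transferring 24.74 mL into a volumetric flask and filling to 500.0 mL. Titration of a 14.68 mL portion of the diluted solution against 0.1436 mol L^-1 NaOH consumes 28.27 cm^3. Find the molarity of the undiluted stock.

5.59 M

n(NaOH) = 0.1436 x 0.02827 = 0.004060 mol.
n(HCl) in the aliquot = 0.004060 mol.
[diluted HCl] = 0.004060 / 0.01468 = 0.2765 M.
Dilution factor = 500.0/24.74 = 20.21, so [stock] = 0.2765 x 20.21 = 5.59 M.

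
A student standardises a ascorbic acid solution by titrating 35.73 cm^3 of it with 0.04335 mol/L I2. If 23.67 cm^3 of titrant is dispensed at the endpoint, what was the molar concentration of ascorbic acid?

n(I2) = 0.04335 x 0.02367 = 0.001026 mol.
From the balanced equation, 1 mol I2 reacts with 1 mol ascorbic acid, so n(ascorbic acid) = 0.001026 x 1/1 = 0.001026 mol.
[ascorbic acid] = 0.001026 / 0.03573 L = 0.0287 M.

0.0287 M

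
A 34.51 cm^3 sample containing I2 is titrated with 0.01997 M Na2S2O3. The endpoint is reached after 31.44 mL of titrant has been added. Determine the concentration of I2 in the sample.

n(Na2S2O3) = 0.01997 x 0.03144 = 0.0006279 mol.
From the balanced equation, 2 mol Na2S2O3 reacts with 1 mol I2, so n(I2) = 0.0006279 x 1/2 = 0.0003139 mol.
[I2] = 0.0003139 / 0.03451 L = 0.00910 M.

0.00910 M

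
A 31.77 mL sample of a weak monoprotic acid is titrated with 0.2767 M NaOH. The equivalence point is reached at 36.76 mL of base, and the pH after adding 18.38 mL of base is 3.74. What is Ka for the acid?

1.8 x 10^-4

18.38 mL is half of the equivalence volume, so this is the half-equivalence point where [HA] = [A^-].
At half-equivalence pH = pKa, so pKa = 3.74.
Ka = 10^(-3.74) = 1.8 x 10^-4.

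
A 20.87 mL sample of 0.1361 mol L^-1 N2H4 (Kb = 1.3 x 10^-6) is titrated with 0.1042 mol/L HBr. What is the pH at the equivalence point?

n(N2H4) = 0.1361 x 0.02087 = 0.002840 mol; V(HBr) at equivalence = 0.002840/0.1042 = 0.02726 L.
At equivalence the base is fully converted to N2H5+; total volume = 0.04813 L, so [N2H5+] = 0.002840/0.04813 = 0.05902 M.
Ka(N2H5+) = Kw/Kb = 1.0e-14 / 1.3 x 10^-6 = 7.69e-9.
[H^+] = sqrt(Ka x [N2H5+]) = sqrt(7.69e-9 x 0.05902) = 2.13e-5 M.
pH = -log(2.13e-5) = 4.67.

4.67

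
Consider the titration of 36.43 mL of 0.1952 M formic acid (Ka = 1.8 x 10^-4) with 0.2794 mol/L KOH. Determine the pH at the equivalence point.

8.40

n(HCOOH) = 0.1952 x 0.03643 = 0.007111 mol; V(KOH) at equivalence = 0.007111/0.2794 = 0.02545 L.
At equivalence all the acid is converted to HCOO-; total volume = 0.03643 + 0.02545 = 0.06188 L, so [HCOO-] = 0.007111/0.06188 = 0.1149 M.
Kb = Kw/Ka = 1.0e-14 / 1.8 x 10^-4 = 5.56e-11.
[OH^-] = sqrt(Kb x [HCOO-]) = sqrt(5.56e-11 x 0.1149) = 2.53e-6 M.
pOH = 5.60, so pH = 14.00 - 5.60 = 8.40.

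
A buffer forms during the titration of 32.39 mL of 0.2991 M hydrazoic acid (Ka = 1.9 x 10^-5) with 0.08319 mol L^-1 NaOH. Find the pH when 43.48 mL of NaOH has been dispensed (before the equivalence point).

Initial n(HN3) = 0.2991 x 0.03239 = 0.009688 mol.
n(NaOH) added = 0.08319 x 0.04348 = 0.003617 mol, converting that many moles of HN3 to N3-.
Remaining n(HN3) = 0.006071 mol; n(N3-) = 0.003617 mol.
By Henderson-Hasselbalch, pH = pKa + log([A^-]/[HA]) = 4.72 + log(0.003617/0.006071) = 4.72 + (-0.22) = 4.50.

4.50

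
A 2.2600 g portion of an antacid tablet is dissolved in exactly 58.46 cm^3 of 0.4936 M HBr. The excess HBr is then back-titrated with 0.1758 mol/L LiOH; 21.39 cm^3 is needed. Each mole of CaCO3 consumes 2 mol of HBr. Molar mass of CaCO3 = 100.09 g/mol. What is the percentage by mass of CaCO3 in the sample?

55.6%

Total n(HBr) added = 0.4936 x 0.05846 = 0.02886 mol.
n(LiOH) used = 0.1758 x 0.02139 = 0.003760 mol, which equals the excess n(HBr).
So n(HBr) consumed by the sample = 0.02886 - 0.003760 = 0.02510 mol.
n(CaCO3) = 0.02510 / 2 = 0.01255 mol.
mass CaCO3 = 0.01255 x 100.09 = 1.256 g, so %CaCO3 = 1.256/2.2600 x 100 = 55.6%.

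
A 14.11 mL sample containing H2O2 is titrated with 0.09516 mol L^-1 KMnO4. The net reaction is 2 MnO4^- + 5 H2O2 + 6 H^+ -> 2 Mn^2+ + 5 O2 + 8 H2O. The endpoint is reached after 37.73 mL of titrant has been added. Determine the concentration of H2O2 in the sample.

0.636 M

n(KMnO4) = 0.09516 x 0.03773 = 0.003590 mol.
From the balanced equation, 2 mol KMnO4 reacts with 5 mol H2O2, so n(H2O2) = 0.003590 x 5/2 = 0.008976 mol.
[H2O2] = 0.008976 / 0.01411 L = 0.636 M.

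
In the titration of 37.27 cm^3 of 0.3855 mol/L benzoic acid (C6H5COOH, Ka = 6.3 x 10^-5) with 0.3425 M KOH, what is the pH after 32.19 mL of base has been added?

4.72

Initial n(C6H5COOH) = 0.3855 x 0.03727 = 0.01437 mol.
n(KOH) added = 0.3425 x 0.03219 = 0.01103 mol, converting that many moles of C6H5COOH to C6H5COO-.
Remaining n(C6H5COOH) = 0.003343 mol; n(C6H5COO-) = 0.01103 mol.
By Henderson-Hasselbalch, pH = pKa + log([A^-]/[HA]) = 4.20 + log(0.01103/0.003343) = 4.20 + (+0.52) = 4.72.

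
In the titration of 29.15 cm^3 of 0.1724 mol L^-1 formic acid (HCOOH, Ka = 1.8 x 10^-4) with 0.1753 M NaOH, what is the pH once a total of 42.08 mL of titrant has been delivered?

12.52

n(acid) = 0.1724 x 0.02915 = 0.005025 mol; n(NaOH) added = 0.1753 x 0.04208 = 0.007377 mol.
Base is in excess by 0.007377 - 0.005025 = 0.002351 mol in a total volume of 0.07123 L.
[OH^-] = 0.002351/0.07123 = 0.03301 M, so pOH = 1.48 and pH = 14.00 - 1.48 = 12.52.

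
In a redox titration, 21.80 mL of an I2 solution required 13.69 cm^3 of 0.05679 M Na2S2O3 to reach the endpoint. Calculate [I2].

0.0178 M

n(Na2S2O3) = 0.05679 x 0.01369 = 0.0007775 mol.
From the balanced equation, 2 mol Na2S2O3 reacts with 1 mol I2, so n(I2) = 0.0007775 x 1/2 = 0.0003887 mol.
[I2] = 0.0003887 / 0.02180 L = 0.0178 M.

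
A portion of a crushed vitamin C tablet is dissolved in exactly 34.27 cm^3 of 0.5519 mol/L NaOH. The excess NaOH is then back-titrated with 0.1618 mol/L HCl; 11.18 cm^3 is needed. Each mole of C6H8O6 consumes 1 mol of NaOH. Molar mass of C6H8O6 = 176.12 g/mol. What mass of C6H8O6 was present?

Total n(NaOH) added = 0.5519 x 0.03427 = 0.01891 mol.
n(HCl) used = 0.1618 x 0.01118 = 0.001809 mol, which equals the excess n(NaOH).
So n(NaOH) consumed by the sample = 0.01891 - 0.001809 = 0.01710 mol.
n(C6H8O6) = 0.01710 / 1 = 0.01710 mol.
mass = 0.01710 mol x 176.12 g/mol = 3.01 g.

3.01 g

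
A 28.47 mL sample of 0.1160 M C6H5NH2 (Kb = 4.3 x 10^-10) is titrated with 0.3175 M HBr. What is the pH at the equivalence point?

2.85

n(C6H5NH2) = 0.1160 x 0.02847 = 0.003303 mol; V(HBr) at equivalence = 0.003303/0.3175 = 0.01040 L.
At equivalence the base is fully converted to C6H5NH3+; total volume = 0.03887 L, so [C6H5NH3+] = 0.003303/0.03887 = 0.08496 M.
Ka(C6H5NH3+) = Kw/Kb = 1.0e-14 / 4.3 x 10^-10 = 2.33e-5.
[H^+] = sqrt(Ka x [C6H5NH3+]) = sqrt(2.33e-5 x 0.08496) = 0.00141 M.
pH = -log(0.00141) = 2.85.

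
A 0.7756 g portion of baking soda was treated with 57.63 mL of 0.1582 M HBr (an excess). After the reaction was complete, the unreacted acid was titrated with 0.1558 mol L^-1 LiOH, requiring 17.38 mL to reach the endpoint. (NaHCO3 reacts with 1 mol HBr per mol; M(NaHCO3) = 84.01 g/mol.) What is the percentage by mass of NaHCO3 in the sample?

69.4%

Total n(HBr) added = 0.1582 x 0.05763 = 0.009117 mol.
n(LiOH) used = 0.1558 x 0.01738 = 0.002708 mol, which equals the excess n(HBr).
So n(HBr) consumed by the sample = 0.009117 - 0.002708 = 0.006409 mol.
n(NaHCO3) = 0.006409 / 1 = 0.006409 mol.
mass NaHCO3 = 0.006409 x 84.01 = 0.5384 g, so %NaHCO3 = 0.5384/0.7756 x 100 = 69.4%.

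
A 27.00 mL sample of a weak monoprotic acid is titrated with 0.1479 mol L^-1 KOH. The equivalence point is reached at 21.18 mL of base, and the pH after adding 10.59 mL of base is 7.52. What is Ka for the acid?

3.0 x 10^-8

10.59 mL is half of the equivalence volume, so this is the half-equivalence point where [HA] = [A^-].
At half-equivalence pH = pKa, so pKa = 7.52.
Ka = 10^(-7.52) = 3.0 x 10^-8.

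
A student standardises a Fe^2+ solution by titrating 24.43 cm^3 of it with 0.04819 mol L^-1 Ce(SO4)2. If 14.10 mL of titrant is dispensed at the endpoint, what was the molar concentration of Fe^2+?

0.0278 M

n(Ce(SO4)2) = 0.04819 x 0.01410 = 0.0006795 mol.
From the balanced equation, 1 mol Ce(SO4)2 reacts with 1 mol Fe^2+, so n(Fe^2+) = 0.0006795 x 1/1 = 0.0006795 mol.
[Fe^2+] = 0.0006795 / 0.02443 L = 0.0278 M.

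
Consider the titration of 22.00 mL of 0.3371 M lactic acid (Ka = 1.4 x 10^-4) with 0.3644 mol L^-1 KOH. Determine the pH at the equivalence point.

n(HC3H5O3) = 0.3371 x 0.02200 = 0.007416 mol; V(KOH) at equivalence = 0.007416/0.3644 = 0.02035 L.
At equivalence all the acid is converted to C3H5O3-; total volume = 0.02200 + 0.02035 = 0.04235 L, so [C3H5O3-] = 0.007416/0.04235 = 0.1751 M.
Kb = Kw/Ka = 1.0e-14 / 1.4 x 10^-4 = 7.14e-11.
[OH^-] = sqrt(Kb x [C3H5O3-]) = sqrt(7.14e-11 x 0.1751) = 3.54e-6 M.
pOH = 5.45, so pH = 14.00 - 5.45 = 8.55.

8.55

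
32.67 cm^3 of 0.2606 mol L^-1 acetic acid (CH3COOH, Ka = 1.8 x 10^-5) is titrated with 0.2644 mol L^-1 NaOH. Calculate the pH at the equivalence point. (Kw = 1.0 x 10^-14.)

8.93

n(CH3COOH) = 0.2606 x 0.03267 = 0.008514 mol; V(NaOH) at equivalence = 0.008514/0.2644 = 0.03220 L.
At equivalence all the acid is converted to CH3COO-; total volume = 0.03267 + 0.03220 = 0.06487 L, so [CH3COO-] = 0.008514/0.06487 = 0.1312 M.
Kb = Kw/Ka = 1.0e-14 / 1.8 x 10^-5 = 5.56e-10.
[OH^-] = sqrt(Kb x [CH3COO-]) = sqrt(5.56e-10 x 0.1312) = 8.54e-6 M.
pOH = 5.07, so pH = 14.00 - 5.07 = 8.93.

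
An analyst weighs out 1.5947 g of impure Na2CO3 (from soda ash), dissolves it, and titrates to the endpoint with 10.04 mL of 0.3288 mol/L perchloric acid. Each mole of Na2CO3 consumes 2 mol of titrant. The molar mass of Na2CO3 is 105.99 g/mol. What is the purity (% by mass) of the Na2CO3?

11.0%

n(HClO4) = 0.3288 x 0.01004 = 0.003301 mol.
n(Na2CO3) = 0.003301 / 2 = 0.001651 mol.
mass of Na2CO3 = 0.001651 x 105.99 = 0.1749 g.
% purity = 0.1749 / 1.5947 x 100 = 11.0%.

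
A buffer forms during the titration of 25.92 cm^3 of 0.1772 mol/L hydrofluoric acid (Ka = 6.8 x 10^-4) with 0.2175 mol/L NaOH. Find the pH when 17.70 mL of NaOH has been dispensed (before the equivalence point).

3.88

Initial n(HF) = 0.1772 x 0.02592 = 0.004593 mol.
n(NaOH) added = 0.2175 x 0.01770 = 0.003850 mol, converting that many moles of HF to F-.
Remaining n(HF) = 0.0007433 mol; n(F-) = 0.003850 mol.
By Henderson-Hasselbalch, pH = pKa + log([A^-]/[HA]) = 3.17 + log(0.003850/0.0007433) = 3.17 + (+0.71) = 3.88.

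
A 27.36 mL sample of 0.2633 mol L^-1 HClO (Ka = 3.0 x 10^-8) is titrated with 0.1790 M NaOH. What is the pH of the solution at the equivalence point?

n(HClO) = 0.2633 x 0.02736 = 0.007204 mol; V(NaOH) at equivalence = 0.007204/0.1790 = 0.04025 L.
At equivalence all the acid is converted to ClO-; total volume = 0.02736 + 0.04025 = 0.06761 L, so [ClO-] = 0.007204/0.06761 = 0.1066 M.
Kb = Kw/Ka = 1.0e-14 / 3.0 x 10^-8 = 3.33e-7.
[OH^-] = sqrt(Kb x [ClO-]) = sqrt(3.33e-7 x 0.1066) = 0.000188 M.
pOH = 3.72, so pH = 14.00 - 3.72 = 10.28.

10.28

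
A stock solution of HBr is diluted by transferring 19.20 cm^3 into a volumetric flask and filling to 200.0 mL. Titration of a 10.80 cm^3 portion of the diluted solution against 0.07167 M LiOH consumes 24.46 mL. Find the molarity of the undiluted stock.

n(LiOH) = 0.07167 x 0.02446 = 0.001753 mol.
n(HBr) in the aliquot = 0.001753 mol.
[diluted HBr] = 0.001753 / 0.01080 = 0.1623 M.
Dilution factor = 200.0/19.20 = 10.42, so [stock] = 0.1623 x 10.42 = 1.69 M.

1.69 M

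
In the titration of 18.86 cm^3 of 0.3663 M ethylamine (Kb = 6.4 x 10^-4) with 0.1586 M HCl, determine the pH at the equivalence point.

5.88

n(C2H5NH2) = 0.3663 x 0.01886 = 0.006908 mol; V(HCl) at equivalence = 0.006908/0.1586 = 0.04356 L.
At equivalence the base is fully converted to C2H5NH3+; total volume = 0.06242 L, so [C2H5NH3+] = 0.006908/0.06242 = 0.1107 M.
Ka(C2H5NH3+) = Kw/Kb = 1.0e-14 / 6.4 x 10^-4 = 1.56e-11.
[H^+] = sqrt(Ka x [C2H5NH3+]) = sqrt(1.56e-11 x 0.1107) = 1.32e-6 M.
pH = -log(1.32e-6) = 5.88.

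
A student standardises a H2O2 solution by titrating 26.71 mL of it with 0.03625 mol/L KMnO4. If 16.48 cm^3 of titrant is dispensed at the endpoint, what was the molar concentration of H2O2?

0.0559 M

n(KMnO4) = 0.03625 x 0.01648 = 0.0005974 mol.
From the balanced equation, 2 mol KMnO4 reacts with 5 mol H2O2, so n(H2O2) = 0.0005974 x 5/2 = 0.001493 mol.
[H2O2] = 0.001493 / 0.02671 L = 0.0559 M.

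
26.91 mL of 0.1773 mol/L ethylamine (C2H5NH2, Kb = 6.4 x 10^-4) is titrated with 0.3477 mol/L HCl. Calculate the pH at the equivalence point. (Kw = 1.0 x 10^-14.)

n(C2H5NH2) = 0.1773 x 0.02691 = 0.004771 mol; V(HCl) at equivalence = 0.004771/0.3477 = 0.01372 L.
At equivalence the base is fully converted to C2H5NH3+; total volume = 0.04063 L, so [C2H5NH3+] = 0.004771/0.04063 = 0.1174 M.
Ka(C2H5NH3+) = Kw/Kb = 1.0e-14 / 6.4 x 10^-4 = 1.56e-11.
[H^+] = sqrt(Ka x [C2H5NH3+]) = sqrt(1.56e-11 x 0.1174) = 1.35e-6 M.
pH = -log(1.35e-6) = 5.87.

5.87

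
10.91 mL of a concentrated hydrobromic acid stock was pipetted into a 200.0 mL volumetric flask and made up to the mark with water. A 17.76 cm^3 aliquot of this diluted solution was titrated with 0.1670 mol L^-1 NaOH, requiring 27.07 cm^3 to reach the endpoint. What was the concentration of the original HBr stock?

4.67 M

n(NaOH) = 0.1670 x 0.02707 = 0.004521 mol.
n(HBr) in the aliquot = 0.004521 mol.
[diluted HBr] = 0.004521 / 0.01776 = 0.2545 M.
Dilution factor = 200.0/10.91 = 18.33, so [stock] = 0.2545 x 18.33 = 4.67 M.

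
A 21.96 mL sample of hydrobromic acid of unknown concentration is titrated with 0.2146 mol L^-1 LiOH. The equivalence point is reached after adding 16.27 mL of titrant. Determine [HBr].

0.159 M

n(LiOH) delivered = 0.2146 x 0.01627 = 0.003492 mol.
For a 1:1 reaction, n(HBr) = 0.003492 mol.
[HBr] = 0.003492 mol / 0.02196 L = 0.159 M.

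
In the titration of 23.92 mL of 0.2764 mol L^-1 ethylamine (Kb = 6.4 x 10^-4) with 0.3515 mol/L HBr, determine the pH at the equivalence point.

n(C2H5NH2) = 0.2764 x 0.02392 = 0.006611 mol; V(HBr) at equivalence = 0.006611/0.3515 = 0.01881 L.
At equivalence the base is fully converted to C2H5NH3+; total volume = 0.04273 L, so [C2H5NH3+] = 0.006611/0.04273 = 0.1547 M.
Ka(C2H5NH3+) = Kw/Kb = 1.0e-14 / 6.4 x 10^-4 = 1.56e-11.
[H^+] = sqrt(Ka x [C2H5NH3+]) = sqrt(1.56e-11 x 0.1547) = 1.55e-6 M.
pH = -log(1.55e-6) = 5.81.

5.81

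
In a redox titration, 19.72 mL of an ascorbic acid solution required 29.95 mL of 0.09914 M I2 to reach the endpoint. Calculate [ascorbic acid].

n(I2) = 0.09914 x 0.02995 = 0.002969 mol.
From the balanced equation, 1 mol I2 reacts with 1 mol ascorbic acid, so n(ascorbic acid) = 0.002969 x 1/1 = 0.002969 mol.
[ascorbic acid] = 0.002969 / 0.01972 L = 0.151 M.

0.151 M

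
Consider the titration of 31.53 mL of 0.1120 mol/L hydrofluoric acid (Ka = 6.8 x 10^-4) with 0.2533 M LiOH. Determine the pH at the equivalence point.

8.03

n(HF) = 0.1120 x 0.03153 = 0.003531 mol; V(LiOH) at equivalence = 0.003531/0.2533 = 0.01394 L.
At equivalence all the acid is converted to F-; total volume = 0.03153 + 0.01394 = 0.04547 L, so [F-] = 0.003531/0.04547 = 0.07766 M.
Kb = Kw/Ka = 1.0e-14 / 6.8 x 10^-4 = 1.47e-11.
[OH^-] = sqrt(Kb x [F-]) = sqrt(1.47e-11 x 0.07766) = 1.07e-6 M.
pOH = 5.97, so pH = 14.00 - 5.97 = 8.03.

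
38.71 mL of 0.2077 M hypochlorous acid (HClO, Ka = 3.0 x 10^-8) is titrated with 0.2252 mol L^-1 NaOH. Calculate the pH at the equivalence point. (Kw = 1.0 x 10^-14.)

10.28

n(HClO) = 0.2077 x 0.03871 = 0.008040 mol; V(NaOH) at equivalence = 0.008040/0.2252 = 0.03570 L.
At equivalence all the acid is converted to ClO-; total volume = 0.03871 + 0.03570 = 0.07441 L, so [ClO-] = 0.008040/0.07441 = 0.1080 M.
Kb = Kw/Ka = 1.0e-14 / 3.0 x 10^-8 = 3.33e-7.
[OH^-] = sqrt(Kb x [ClO-]) = sqrt(3.33e-7 x 0.1080) = 0.000190 M.
pOH = 3.72, so pH = 14.00 - 3.72 = 10.28.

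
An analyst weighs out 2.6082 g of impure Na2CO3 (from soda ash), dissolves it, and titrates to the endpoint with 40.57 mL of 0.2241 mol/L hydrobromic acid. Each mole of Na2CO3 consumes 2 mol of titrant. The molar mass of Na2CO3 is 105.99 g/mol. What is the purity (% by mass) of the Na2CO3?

18.5%

n(HBr) = 0.2241 x 0.04057 = 0.009092 mol.
n(Na2CO3) = 0.009092 / 2 = 0.004546 mol.
mass of Na2CO3 = 0.004546 x 105.99 = 0.4818 g.
% purity = 0.4818 / 2.6082 x 100 = 18.5%.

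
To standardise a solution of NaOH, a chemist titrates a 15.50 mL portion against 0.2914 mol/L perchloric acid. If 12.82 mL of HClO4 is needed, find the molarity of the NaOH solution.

n(HClO4) delivered = 0.2914 x 0.01282 = 0.003736 mol.
For a 1:1 reaction, n(NaOH) = 0.003736 mol.
[NaOH] = 0.003736 mol / 0.01550 L = 0.241 M.

0.241 M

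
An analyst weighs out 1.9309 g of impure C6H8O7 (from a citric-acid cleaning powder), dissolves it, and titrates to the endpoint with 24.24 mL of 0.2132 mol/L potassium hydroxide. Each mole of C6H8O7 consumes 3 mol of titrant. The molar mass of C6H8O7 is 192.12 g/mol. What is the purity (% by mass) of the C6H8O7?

17.1%

n(KOH) = 0.2132 x 0.02424 = 0.005168 mol.
n(C6H8O7) = 0.005168 / 3 = 0.001723 mol.
mass of C6H8O7 = 0.001723 x 192.12 = 0.3310 g.
% purity = 0.3310 / 1.9309 x 100 = 17.1%.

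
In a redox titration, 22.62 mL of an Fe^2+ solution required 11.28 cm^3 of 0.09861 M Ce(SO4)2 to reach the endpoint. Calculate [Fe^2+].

n(Ce(SO4)2) = 0.09861 x 0.01128 = 0.001112 mol.
From the balanced equation, 1 mol Ce(SO4)2 reacts with 1 mol Fe^2+, so n(Fe^2+) = 0.001112 x 1/1 = 0.001112 mol.
[Fe^2+] = 0.001112 / 0.02262 L = 0.0492 M.

0.0492 M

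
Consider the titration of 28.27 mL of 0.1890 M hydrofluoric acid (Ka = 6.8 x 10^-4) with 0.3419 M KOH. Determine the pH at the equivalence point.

8.13

n(HF) = 0.1890 x 0.02827 = 0.005343 mol; V(KOH) at equivalence = 0.005343/0.3419 = 0.01563 L.
At equivalence all the acid is converted to F-; total volume = 0.02827 + 0.01563 = 0.04390 L, so [F-] = 0.005343/0.04390 = 0.1217 M.
Kb = Kw/Ka = 1.0e-14 / 6.8 x 10^-4 = 1.47e-11.
[OH^-] = sqrt(Kb x [F-]) = sqrt(1.47e-11 x 0.1217) = 1.34e-6 M.
pOH = 5.87, so pH = 14.00 - 5.87 = 8.13.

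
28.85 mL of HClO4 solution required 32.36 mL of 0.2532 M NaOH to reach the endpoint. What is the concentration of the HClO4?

0.284 M

n(NaOH) delivered = 0.2532 x 0.03236 = 0.008194 mol.
For a 1:1 reaction, n(HClO4) = 0.008194 mol.
[HClO4] = 0.008194 mol / 0.02885 L = 0.284 M.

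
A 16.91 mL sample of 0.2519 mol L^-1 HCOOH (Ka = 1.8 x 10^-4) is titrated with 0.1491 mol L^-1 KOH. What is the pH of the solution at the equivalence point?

8.36

n(HCOOH) = 0.2519 x 0.01691 = 0.004260 mol; V(KOH) at equivalence = 0.004260/0.1491 = 0.02857 L.
At equivalence all the acid is converted to HCOO-; total volume = 0.01691 + 0.02857 = 0.04548 L, so [HCOO-] = 0.004260/0.04548 = 0.09366 M.
Kb = Kw/Ka = 1.0e-14 / 1.8 x 10^-4 = 5.56e-11.
[OH^-] = sqrt(Kb x [HCOO-]) = sqrt(5.56e-11 x 0.09366) = 2.28e-6 M.
pOH = 5.64, so pH = 14.00 - 5.64 = 8.36.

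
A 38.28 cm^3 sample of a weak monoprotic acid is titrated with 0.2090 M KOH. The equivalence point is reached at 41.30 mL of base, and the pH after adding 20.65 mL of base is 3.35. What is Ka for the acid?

20.65 mL is half of the equivalence volume, so this is the half-equivalence point where [HA] = [A^-].
At half-equivalence pH = pKa, so pKa = 3.35.
Ka = 10^(-3.35) = 4.5 x 10^-4.

4.5 x 10^-4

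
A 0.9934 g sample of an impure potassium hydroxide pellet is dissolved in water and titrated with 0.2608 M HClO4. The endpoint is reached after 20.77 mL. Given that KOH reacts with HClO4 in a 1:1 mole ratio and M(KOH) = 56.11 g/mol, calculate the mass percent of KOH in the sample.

n(HClO4) = 0.2608 x 0.02077 = 0.005417 mol.
n(KOH) = 0.005417 / 1 = 0.005417 mol.
mass of KOH = 0.005417 x 56.11 = 0.3039 g.
% purity = 0.3039 / 0.9934 x 100 = 30.6%.

30.6%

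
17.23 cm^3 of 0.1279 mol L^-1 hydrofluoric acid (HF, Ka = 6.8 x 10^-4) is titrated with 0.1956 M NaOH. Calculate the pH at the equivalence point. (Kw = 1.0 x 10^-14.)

n(HF) = 0.1279 x 0.01723 = 0.002204 mol; V(NaOH) at equivalence = 0.002204/0.1956 = 0.01127 L.
At equivalence all the acid is converted to F-; total volume = 0.01723 + 0.01127 = 0.02850 L, so [F-] = 0.002204/0.02850 = 0.07733 M.
Kb = Kw/Ka = 1.0e-14 / 6.8 x 10^-4 = 1.47e-11.
[OH^-] = sqrt(Kb x [F-]) = sqrt(1.47e-11 x 0.07733) = 1.07e-6 M.
pOH = 5.97, so pH = 14.00 - 5.97 = 8.03.

8.03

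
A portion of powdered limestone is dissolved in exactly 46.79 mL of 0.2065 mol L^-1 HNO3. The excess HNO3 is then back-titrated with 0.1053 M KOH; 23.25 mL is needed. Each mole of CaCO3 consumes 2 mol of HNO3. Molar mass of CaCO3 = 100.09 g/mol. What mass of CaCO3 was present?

Total n(HNO3) added = 0.2065 x 0.04679 = 0.009662 mol.
n(KOH) used = 0.1053 x 0.02325 = 0.002448 mol, which equals the excess n(HNO3).
So n(HNO3) consumed by the sample = 0.009662 - 0.002448 = 0.007214 mol.
n(CaCO3) = 0.007214 / 2 = 0.003607 mol.
mass = 0.003607 mol x 100.09 g/mol = 0.361 g.

0.361 g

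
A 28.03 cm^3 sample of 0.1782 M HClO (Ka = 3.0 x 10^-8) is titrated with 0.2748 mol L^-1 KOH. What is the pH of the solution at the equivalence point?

n(HClO) = 0.1782 x 0.02803 = 0.004995 mol; V(KOH) at equivalence = 0.004995/0.2748 = 0.01818 L.
At equivalence all the acid is converted to ClO-; total volume = 0.02803 + 0.01818 = 0.04621 L, so [ClO-] = 0.004995/0.04621 = 0.1081 M.
Kb = Kw/Ka = 1.0e-14 / 3.0 x 10^-8 = 3.33e-7.
[OH^-] = sqrt(Kb x [ClO-]) = sqrt(3.33e-7 x 0.1081) = 0.000190 M.
pOH = 3.72, so pH = 14.00 - 3.72 = 10.28.

10.28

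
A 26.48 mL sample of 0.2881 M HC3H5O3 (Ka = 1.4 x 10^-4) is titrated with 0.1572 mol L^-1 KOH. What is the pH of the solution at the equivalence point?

8.43

n(HC3H5O3) = 0.2881 x 0.02648 = 0.007629 mol; V(KOH) at equivalence = 0.007629/0.1572 = 0.04853 L.
At equivalence all the acid is converted to C3H5O3-; total volume = 0.02648 + 0.04853 = 0.07501 L, so [C3H5O3-] = 0.007629/0.07501 = 0.1017 M.
Kb = Kw/Ka = 1.0e-14 / 1.4 x 10^-4 = 7.14e-11.
[OH^-] = sqrt(Kb x [C3H5O3-]) = sqrt(7.14e-11 x 0.1017) = 2.70e-6 M.
pOH = 5.57, so pH = 14.00 - 5.57 = 8.43.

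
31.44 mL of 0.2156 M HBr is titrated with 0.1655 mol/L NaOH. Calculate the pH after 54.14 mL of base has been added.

12.41

n(acid) = 0.2156 x 0.03144 = 0.006778 mol; n(NaOH) added = 0.1655 x 0.05414 = 0.008960 mol.
Base is in excess by 0.008960 - 0.006778 = 0.002182 mol in a total volume of 0.08558 L.
[OH^-] = 0.002182/0.08558 = 0.02549 M, so pOH = 1.59 and pH = 14.00 - 1.59 = 12.41.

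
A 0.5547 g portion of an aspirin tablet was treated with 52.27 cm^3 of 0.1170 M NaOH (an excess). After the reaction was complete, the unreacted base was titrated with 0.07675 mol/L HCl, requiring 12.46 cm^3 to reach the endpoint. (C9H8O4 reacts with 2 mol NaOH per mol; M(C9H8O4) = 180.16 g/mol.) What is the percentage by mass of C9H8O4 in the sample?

Total n(NaOH) added = 0.1170 x 0.05227 = 0.006116 mol.
n(HCl) used = 0.07675 x 0.01246 = 0.0009563 mol, which equals the excess n(NaOH).
So n(NaOH) consumed by the sample = 0.006116 - 0.0009563 = 0.005159 mol.
n(C9H8O4) = 0.005159 / 2 = 0.002580 mol.
mass C9H8O4 = 0.002580 x 180.16 = 0.4647 g, so %C9H8O4 = 0.4647/0.5547 x 100 = 83.8%.

83.8%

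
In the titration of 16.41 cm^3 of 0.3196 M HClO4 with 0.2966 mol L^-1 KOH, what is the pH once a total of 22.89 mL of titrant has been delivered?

n(acid) = 0.3196 x 0.01641 = 0.005245 mol; n(KOH) added = 0.2966 x 0.02289 = 0.006789 mol.
Base is in excess by 0.006789 - 0.005245 = 0.001545 mol in a total volume of 0.03930 L.
[OH^-] = 0.001545/0.03930 = 0.03930 M, so pOH = 1.41 and pH = 14.00 - 1.41 = 12.59.

12.59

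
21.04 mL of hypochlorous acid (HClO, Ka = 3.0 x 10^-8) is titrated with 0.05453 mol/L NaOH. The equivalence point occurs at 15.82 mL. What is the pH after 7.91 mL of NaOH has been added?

7.91 mL is exactly half the equivalence volume (15.82/2), i.e. the half-equivalence point.
There, n(HA) = n(A^-), so pH = pKa = -log(3.0 x 10^-8) = 7.52.

7.52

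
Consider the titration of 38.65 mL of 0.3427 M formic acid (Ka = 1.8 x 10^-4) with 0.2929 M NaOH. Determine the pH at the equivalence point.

n(HCOOH) = 0.3427 x 0.03865 = 0.01325 mol; V(NaOH) at equivalence = 0.01325/0.2929 = 0.04522 L.
At equivalence all the acid is converted to HCOO-; total volume = 0.03865 + 0.04522 = 0.08387 L, so [HCOO-] = 0.01325/0.08387 = 0.1579 M.
Kb = Kw/Ka = 1.0e-14 / 1.8 x 10^-4 = 5.56e-11.
[OH^-] = sqrt(Kb x [HCOO-]) = sqrt(5.56e-11 x 0.1579) = 2.96e-6 M.
pOH = 5.53, so pH = 14.00 - 5.53 = 8.47.

8.47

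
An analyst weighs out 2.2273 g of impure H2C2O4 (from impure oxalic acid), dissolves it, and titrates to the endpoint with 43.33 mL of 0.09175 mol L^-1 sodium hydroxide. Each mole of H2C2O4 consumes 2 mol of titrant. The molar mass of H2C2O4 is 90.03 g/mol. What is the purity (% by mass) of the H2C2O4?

8.03%

n(NaOH) = 0.09175 x 0.04333 = 0.003976 mol.
n(H2C2O4) = 0.003976 / 2 = 0.001988 mol.
mass of H2C2O4 = 0.001988 x 90.03 = 0.1790 g.
% purity = 0.1790 / 2.2273 x 100 = 8.03%.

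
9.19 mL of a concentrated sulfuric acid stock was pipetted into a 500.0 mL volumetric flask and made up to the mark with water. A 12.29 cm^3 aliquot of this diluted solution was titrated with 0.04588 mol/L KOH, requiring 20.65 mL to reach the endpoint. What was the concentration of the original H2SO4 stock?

2.10 M

n(KOH) = 0.04588 x 0.02065 = 0.0009474 mol.
n(H2SO4) in the aliquot = 0.0009474 x 1/2 = 0.0004737 mol.
[diluted H2SO4] = 0.0004737 / 0.01229 = 0.03854 M.
Dilution factor = 500.0/9.190 = 54.41, so [stock] = 0.03854 x 54.41 = 2.10 M.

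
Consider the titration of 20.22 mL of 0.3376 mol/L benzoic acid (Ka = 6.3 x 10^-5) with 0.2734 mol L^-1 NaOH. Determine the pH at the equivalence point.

8.69

n(C6H5COOH) = 0.3376 x 0.02022 = 0.006826 mol; V(NaOH) at equivalence = 0.006826/0.2734 = 0.02497 L.
At equivalence all the acid is converted to C6H5COO-; total volume = 0.02022 + 0.02497 = 0.04519 L, so [C6H5COO-] = 0.006826/0.04519 = 0.1511 M.
Kb = Kw/Ka = 1.0e-14 / 6.3 x 10^-5 = 1.59e-10.
[OH^-] = sqrt(Kb x [C6H5COO-]) = sqrt(1.59e-10 x 0.1511) = 4.90e-6 M.
pOH = 5.31, so pH = 14.00 - 5.31 = 8.69.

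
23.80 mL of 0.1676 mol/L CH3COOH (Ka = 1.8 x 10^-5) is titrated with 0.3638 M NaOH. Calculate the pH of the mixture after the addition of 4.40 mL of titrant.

4.57

Initial n(CH3COOH) = 0.1676 x 0.02380 = 0.003989 mol.
n(NaOH) added = 0.3638 x 0.004400 = 0.001601 mol, converting that many moles of CH3COOH to CH3COO-.
Remaining n(CH3COOH) = 0.002388 mol; n(CH3COO-) = 0.001601 mol.
By Henderson-Hasselbalch, pH = pKa + log([A^-]/[HA]) = 4.74 + log(0.001601/0.002388) = 4.74 + (-0.17) = 4.57.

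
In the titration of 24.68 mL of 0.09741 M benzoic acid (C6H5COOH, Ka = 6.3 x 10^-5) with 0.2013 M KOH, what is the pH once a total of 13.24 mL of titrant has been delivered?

n(acid) = 0.09741 x 0.02468 = 0.002404 mol; n(KOH) added = 0.2013 x 0.01324 = 0.002665 mol.
Base is in excess by 0.002665 - 0.002404 = 0.0002611 mol in a total volume of 0.03792 L.
[OH^-] = 0.0002611/0.03792 = 0.006886 M, so pOH = 2.16 and pH = 14.00 - 2.16 = 11.84.

11.84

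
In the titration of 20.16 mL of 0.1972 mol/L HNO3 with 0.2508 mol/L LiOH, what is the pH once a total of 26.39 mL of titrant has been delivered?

n(acid) = 0.1972 x 0.02016 = 0.003976 mol; n(LiOH) added = 0.2508 x 0.02639 = 0.006619 mol.
Base is in excess by 0.006619 - 0.003976 = 0.002643 mol in a total volume of 0.04655 L.
[OH^-] = 0.002643/0.04655 = 0.05678 M, so pOH = 1.25 and pH = 14.00 - 1.25 = 12.75.

12.75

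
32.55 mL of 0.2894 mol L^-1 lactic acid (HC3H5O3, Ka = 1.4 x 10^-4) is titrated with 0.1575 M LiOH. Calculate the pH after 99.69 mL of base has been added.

12.68

n(acid) = 0.2894 x 0.03255 = 0.009420 mol; n(LiOH) added = 0.1575 x 0.09969 = 0.01570 mol.
Base is in excess by 0.01570 - 0.009420 = 0.006281 mol in a total volume of 0.1322 L.
[OH^-] = 0.006281/0.1322 = 0.04750 M, so pOH = 1.32 and pH = 14.00 - 1.32 = 12.68.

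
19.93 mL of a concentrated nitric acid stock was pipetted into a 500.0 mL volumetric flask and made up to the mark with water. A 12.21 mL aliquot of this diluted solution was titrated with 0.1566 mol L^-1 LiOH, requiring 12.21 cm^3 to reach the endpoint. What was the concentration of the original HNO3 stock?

3.93 M

n(LiOH) = 0.1566 x 0.01221 = 0.001912 mol.
n(HNO3) in the aliquot = 0.001912 mol.
[diluted HNO3] = 0.001912 / 0.01221 = 0.1566 M.
Dilution factor = 500.0/19.93 = 25.09, so [stock] = 0.1566 x 25.09 = 3.93 M.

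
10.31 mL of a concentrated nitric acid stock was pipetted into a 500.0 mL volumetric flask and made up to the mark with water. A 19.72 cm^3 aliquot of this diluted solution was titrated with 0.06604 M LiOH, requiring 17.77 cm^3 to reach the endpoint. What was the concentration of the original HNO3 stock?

n(LiOH) = 0.06604 x 0.01777 = 0.001174 mol.
n(HNO3) in the aliquot = 0.001174 mol.
[diluted HNO3] = 0.001174 / 0.01972 = 0.05951 M.
Dilution factor = 500.0/10.31 = 48.50, so [stock] = 0.05951 x 48.50 = 2.89 M.

2.89 M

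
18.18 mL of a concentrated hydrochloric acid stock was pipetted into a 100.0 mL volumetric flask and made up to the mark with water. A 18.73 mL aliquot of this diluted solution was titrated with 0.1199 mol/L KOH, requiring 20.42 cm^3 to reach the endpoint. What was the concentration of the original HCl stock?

0.719 M

n(KOH) = 0.1199 x 0.02042 = 0.002448 mol.
n(HCl) in the aliquot = 0.002448 mol.
[diluted HCl] = 0.002448 / 0.01873 = 0.1307 M.
Dilution factor = 100.0/18.18 = 5.501, so [stock] = 0.1307 x 5.501 = 0.719 M.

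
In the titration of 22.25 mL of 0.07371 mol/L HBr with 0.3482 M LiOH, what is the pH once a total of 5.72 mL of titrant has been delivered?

n(acid) = 0.07371 x 0.02225 = 0.001640 mol; n(LiOH) added = 0.3482 x 0.005720 = 0.001992 mol.
Base is in excess by 0.001992 - 0.001640 = 0.0003517 mol in a total volume of 0.02797 L.
[OH^-] = 0.0003517/0.02797 = 0.01257 M, so pOH = 1.90 and pH = 14.00 - 1.90 = 12.10.

12.10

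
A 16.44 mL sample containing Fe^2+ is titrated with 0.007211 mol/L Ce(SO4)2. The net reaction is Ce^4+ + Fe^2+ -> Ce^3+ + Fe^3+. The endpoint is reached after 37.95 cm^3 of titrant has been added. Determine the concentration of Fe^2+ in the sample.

0.0166 M

n(Ce(SO4)2) = 0.007211 x 0.03795 = 0.0002737 mol.
From the balanced equation, 1 mol Ce(SO4)2 reacts with 1 mol Fe^2+, so n(Fe^2+) = 0.0002737 x 1/1 = 0.0002737 mol.
[Fe^2+] = 0.0002737 / 0.01644 L = 0.0166 M.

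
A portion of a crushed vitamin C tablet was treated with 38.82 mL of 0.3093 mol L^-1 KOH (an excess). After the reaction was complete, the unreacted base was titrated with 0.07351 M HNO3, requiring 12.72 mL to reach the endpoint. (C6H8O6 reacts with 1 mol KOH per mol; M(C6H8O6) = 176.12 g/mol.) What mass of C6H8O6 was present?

Total n(KOH) added = 0.3093 x 0.03882 = 0.01201 mol.
n(HNO3) used = 0.07351 x 0.01272 = 0.0009350 mol, which equals the excess n(KOH).
So n(KOH) consumed by the sample = 0.01201 - 0.0009350 = 0.01107 mol.
n(C6H8O6) = 0.01107 / 1 = 0.01107 mol.
mass = 0.01107 mol x 176.12 g/mol = 1.95 g.

1.95 g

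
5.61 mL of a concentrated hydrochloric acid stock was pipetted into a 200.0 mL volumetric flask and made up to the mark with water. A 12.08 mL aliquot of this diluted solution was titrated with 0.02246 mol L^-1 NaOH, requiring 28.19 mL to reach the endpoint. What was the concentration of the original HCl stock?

n(NaOH) = 0.02246 x 0.02819 = 0.0006331 mol.
n(HCl) in the aliquot = 0.0006331 mol.
[diluted HCl] = 0.0006331 / 0.01208 = 0.05241 M.
Dilution factor = 200.0/5.610 = 35.65, so [stock] = 0.05241 x 35.65 = 1.87 M.

1.87 M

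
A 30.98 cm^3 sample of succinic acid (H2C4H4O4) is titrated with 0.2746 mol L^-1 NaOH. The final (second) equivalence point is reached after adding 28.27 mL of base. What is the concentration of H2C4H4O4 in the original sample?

n(NaOH) = 0.2746 x 0.02827 = 0.007763 mol.
At the final (second) equivalence point, 2 mol OH^- react per mol H2C4H4O4, so n(H2C4H4O4) = 0.007763 / 2 = 0.003881 mol.
[H2C4H4O4] = 0.003881 / 0.03098 L = 0.125 M.

0.125 M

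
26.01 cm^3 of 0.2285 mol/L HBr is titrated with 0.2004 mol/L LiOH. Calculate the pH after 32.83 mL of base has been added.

12.03

n(acid) = 0.2285 x 0.02601 = 0.005943 mol; n(LiOH) added = 0.2004 x 0.03283 = 0.006579 mol.
Base is in excess by 0.006579 - 0.005943 = 0.0006358 mol in a total volume of 0.05884 L.
[OH^-] = 0.0006358/0.05884 = 0.01081 M, so pOH = 1.97 and pH = 14.00 - 1.97 = 12.03.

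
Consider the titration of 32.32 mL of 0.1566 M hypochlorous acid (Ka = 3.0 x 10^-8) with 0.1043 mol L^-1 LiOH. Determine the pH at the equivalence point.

10.16

n(HClO) = 0.1566 x 0.03232 = 0.005061 mol; V(LiOH) at equivalence = 0.005061/0.1043 = 0.04853 L.
At equivalence all the acid is converted to ClO-; total volume = 0.03232 + 0.04853 = 0.08085 L, so [ClO-] = 0.005061/0.08085 = 0.06260 M.
Kb = Kw/Ka = 1.0e-14 / 3.0 x 10^-8 = 3.33e-7.
[OH^-] = sqrt(Kb x [ClO-]) = sqrt(3.33e-7 x 0.06260) = 0.000144 M.
pOH = 3.84, so pH = 14.00 - 3.84 = 10.16.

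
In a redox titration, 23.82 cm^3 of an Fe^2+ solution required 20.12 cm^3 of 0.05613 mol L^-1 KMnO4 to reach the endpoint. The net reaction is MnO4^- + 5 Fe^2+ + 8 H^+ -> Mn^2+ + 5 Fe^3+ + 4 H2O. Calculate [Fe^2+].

0.237 M

n(KMnO4) = 0.05613 x 0.02012 = 0.001129 mol.
From the balanced equation, 1 mol KMnO4 reacts with 5 mol Fe^2+, so n(Fe^2+) = 0.001129 x 5/1 = 0.005647 mol.
[Fe^2+] = 0.005647 / 0.02382 L = 0.237 M.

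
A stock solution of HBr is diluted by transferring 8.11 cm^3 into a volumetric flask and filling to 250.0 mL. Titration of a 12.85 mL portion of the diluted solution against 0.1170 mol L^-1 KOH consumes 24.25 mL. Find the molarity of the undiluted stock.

6.81 M

n(KOH) = 0.1170 x 0.02425 = 0.002837 mol.
n(HBr) in the aliquot = 0.002837 mol.
[diluted HBr] = 0.002837 / 0.01285 = 0.2208 M.
Dilution factor = 250.0/8.110 = 30.83, so [stock] = 0.2208 x 30.83 = 6.81 M.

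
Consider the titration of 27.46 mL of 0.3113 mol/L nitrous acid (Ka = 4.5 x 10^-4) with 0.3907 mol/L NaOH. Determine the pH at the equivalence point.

8.29

n(HNO2) = 0.3113 x 0.02746 = 0.008548 mol; V(NaOH) at equivalence = 0.008548/0.3907 = 0.02188 L.
At equivalence all the acid is converted to NO2-; total volume = 0.02746 + 0.02188 = 0.04934 L, so [NO2-] = 0.008548/0.04934 = 0.1733 M.
Kb = Kw/Ka = 1.0e-14 / 4.5 x 10^-4 = 2.22e-11.
[OH^-] = sqrt(Kb x [NO2-]) = sqrt(2.22e-11 x 0.1733) = 1.96e-6 M.
pOH = 5.71, so pH = 14.00 - 5.71 = 8.29.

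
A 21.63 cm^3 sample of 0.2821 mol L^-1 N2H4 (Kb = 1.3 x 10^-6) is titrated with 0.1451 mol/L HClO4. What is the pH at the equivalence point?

n(N2H4) = 0.2821 x 0.02163 = 0.006102 mol; V(HClO4) at equivalence = 0.006102/0.1451 = 0.04205 L.
At equivalence the base is fully converted to N2H5+; total volume = 0.06368 L, so [N2H5+] = 0.006102/0.06368 = 0.09582 M.
Ka(N2H5+) = Kw/Kb = 1.0e-14 / 1.3 x 10^-6 = 7.69e-9.
[H^+] = sqrt(Ka x [N2H5+]) = sqrt(7.69e-9 x 0.09582) = 2.71e-5 M.
pH = -log(2.71e-5) = 4.57.

4.57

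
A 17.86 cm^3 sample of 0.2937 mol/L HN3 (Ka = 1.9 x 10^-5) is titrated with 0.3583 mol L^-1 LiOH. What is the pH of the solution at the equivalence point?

8.96

n(HN3) = 0.2937 x 0.01786 = 0.005245 mol; V(LiOH) at equivalence = 0.005245/0.3583 = 0.01464 L.
At equivalence all the acid is converted to N3-; total volume = 0.01786 + 0.01464 = 0.03250 L, so [N3-] = 0.005245/0.03250 = 0.1614 M.
Kb = Kw/Ka = 1.0e-14 / 1.9 x 10^-5 = 5.26e-10.
[OH^-] = sqrt(Kb x [N3-]) = sqrt(5.26e-10 x 0.1614) = 9.22e-6 M.
pOH = 5.04, so pH = 14.00 - 5.04 = 8.96.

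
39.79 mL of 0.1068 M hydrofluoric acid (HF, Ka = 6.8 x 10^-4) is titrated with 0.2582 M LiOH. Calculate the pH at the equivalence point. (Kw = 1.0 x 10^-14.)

n(HF) = 0.1068 x 0.03979 = 0.004250 mol; V(LiOH) at equivalence = 0.004250/0.2582 = 0.01646 L.
At equivalence all the acid is converted to F-; total volume = 0.03979 + 0.01646 = 0.05625 L, so [F-] = 0.004250/0.05625 = 0.07555 M.
Kb = Kw/Ka = 1.0e-14 / 6.8 x 10^-4 = 1.47e-11.
[OH^-] = sqrt(Kb x [F-]) = sqrt(1.47e-11 x 0.07555) = 1.05e-6 M.
pOH = 5.98, so pH = 14.00 - 5.98 = 8.02.

8.02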